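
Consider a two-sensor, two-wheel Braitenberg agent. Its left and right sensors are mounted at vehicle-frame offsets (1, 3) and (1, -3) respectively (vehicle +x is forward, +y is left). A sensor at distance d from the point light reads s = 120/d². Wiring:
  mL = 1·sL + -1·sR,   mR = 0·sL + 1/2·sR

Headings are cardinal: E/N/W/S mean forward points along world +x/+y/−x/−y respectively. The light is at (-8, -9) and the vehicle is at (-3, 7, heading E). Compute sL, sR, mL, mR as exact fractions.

120/397 24/41 -4608/16277 12/41

left sensor world pos  = (-2, 10); dL² = 397
right sensor world pos = (-2, 4); dR² = 205
sL = 120/397 = 120/397
sR = 120/205 = 24/41
mL = 1·sL + -1·sR = -4608/16277
mR = 0·sL + 1/2·sR = 12/41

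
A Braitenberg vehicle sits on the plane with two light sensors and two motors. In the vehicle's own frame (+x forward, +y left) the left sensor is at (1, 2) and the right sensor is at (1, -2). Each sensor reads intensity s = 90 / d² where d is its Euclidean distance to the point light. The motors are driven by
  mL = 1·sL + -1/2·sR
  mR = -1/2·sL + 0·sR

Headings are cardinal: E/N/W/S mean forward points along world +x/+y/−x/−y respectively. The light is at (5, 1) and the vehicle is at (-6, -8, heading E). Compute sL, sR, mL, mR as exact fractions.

90/149 90/221 13185/32929 -45/149

left sensor world pos  = (-5, -6); dL² = 149
right sensor world pos = (-5, -10); dR² = 221
sL = 90/149 = 90/149
sR = 90/221 = 90/221
mL = 1·sL + -1/2·sR = 13185/32929
mR = -1/2·sL + 0·sR = -45/149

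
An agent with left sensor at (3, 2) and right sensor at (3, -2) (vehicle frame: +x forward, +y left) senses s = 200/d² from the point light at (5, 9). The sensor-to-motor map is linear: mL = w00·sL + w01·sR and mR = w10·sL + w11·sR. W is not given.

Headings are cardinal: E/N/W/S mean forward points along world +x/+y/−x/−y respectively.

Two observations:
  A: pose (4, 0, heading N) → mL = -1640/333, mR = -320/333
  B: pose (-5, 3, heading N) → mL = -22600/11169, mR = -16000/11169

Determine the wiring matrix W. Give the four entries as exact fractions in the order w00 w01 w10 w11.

-1/2 -1/2 1 -1

obs A: pose=(4,0,N) → sL=40/9, sR=200/37, mL=-1640/333, mR=-320/333
obs B: pose=(-5,3,N) → sL=200/153, sR=200/73, mL=-22600/11169, mR=-16000/11169
sensor matrix S = [[40/9, 200/37], [200/153, 200/73]]; det S = 704000/137751
solve [mL_A; mL_B] = S·[w00; w01] and [mR_A; mR_B] = S·[w10; w11]:
  w00 = -1/2, w01 = -1/2, w10 = 1, w11 = -1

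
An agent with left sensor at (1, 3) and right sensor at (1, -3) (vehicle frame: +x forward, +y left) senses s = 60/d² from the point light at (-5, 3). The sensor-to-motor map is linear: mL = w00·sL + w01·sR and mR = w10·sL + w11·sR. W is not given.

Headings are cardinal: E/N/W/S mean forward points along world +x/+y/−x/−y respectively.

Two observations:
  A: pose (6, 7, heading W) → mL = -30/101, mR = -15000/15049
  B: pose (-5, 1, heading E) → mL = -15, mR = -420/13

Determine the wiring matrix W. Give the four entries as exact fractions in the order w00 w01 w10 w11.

-1/2 0 -1 -1

obs A: pose=(6,7,W) → sL=60/101, sR=60/149, mL=-30/101, mR=-15000/15049
obs B: pose=(-5,1,E) → sL=30, sR=30/13, mL=-15, mR=-420/13
sensor matrix S = [[60/101, 60/149], [30, 30/13]]; det S = -2095200/195637
solve [mL_A; mL_B] = S·[w00; w01] and [mR_A; mR_B] = S·[w10; w11]:
  w00 = -1/2, w01 = 0, w10 = -1, w11 = -1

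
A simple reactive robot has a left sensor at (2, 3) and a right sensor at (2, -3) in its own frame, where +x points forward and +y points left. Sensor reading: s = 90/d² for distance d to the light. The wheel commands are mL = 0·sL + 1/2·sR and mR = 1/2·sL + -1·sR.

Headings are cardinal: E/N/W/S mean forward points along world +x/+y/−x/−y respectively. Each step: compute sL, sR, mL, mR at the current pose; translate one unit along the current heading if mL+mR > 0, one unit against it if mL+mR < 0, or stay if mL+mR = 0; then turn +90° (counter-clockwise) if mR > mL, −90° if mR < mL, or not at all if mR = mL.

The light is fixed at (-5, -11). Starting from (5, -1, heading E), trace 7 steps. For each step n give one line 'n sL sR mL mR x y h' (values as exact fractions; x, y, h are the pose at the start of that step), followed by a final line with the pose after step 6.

n=0: pose=(5,-1,E); sL=90/313, sR=90/193; mL=45/193, mR=-19485/60409; mL+mR=-5400/60409 → advance -1; mR−mL=-33570/60409 → turn -1·90°
n=1: pose=(4,-1,S); sL=45/104, sR=9/10; mL=9/20, mR=-711/1040; mL+mR=-243/1040 → advance -1; mR−mL=-1179/1040 → turn -1·90°
n=2: pose=(4,0,W); sL=90/113, sR=18/49; mL=9/49, mR=171/5537; mL+mR=1188/5537 → advance +1; mR−mL=-846/5537 → turn -1·90°
n=3: pose=(3,0,N); sL=45/97, sR=9/29; mL=9/58, mR=-441/5626; mL+mR=216/2813 → advance +1; mR−mL=-657/2813 → turn -1·90°
n=4: pose=(3,1,E); sL=18/65, sR=90/181; mL=45/181, mR=-4221/11765; mL+mR=-1296/11765 → advance -1; mR−mL=-7146/11765 → turn -1·90°
n=5: pose=(2,1,S); sL=9/20, sR=45/58; mL=45/116, mR=-639/1160; mL+mR=-189/1160 → advance -1; mR−mL=-1089/1160 → turn -1·90°
n=6: pose=(2,2,W); sL=18/25, sR=90/281; mL=45/281, mR=279/7025; mL+mR=1404/7025 → advance +1; mR−mL=-846/7025 → turn -1·90°

0 90/313 90/193 45/193 -19485/60409 5 -1 E
1 45/104 9/10 9/20 -711/1040 4 -1 S
2 90/113 18/49 9/49 171/5537 4 0 W
3 45/97 9/29 9/58 -441/5626 3 0 N
4 18/65 90/181 45/181 -4221/11765 3 1 E
5 9/20 45/58 45/116 -639/1160 2 1 S
6 18/25 90/281 45/281 279/7025 2 2 W
final 1 2 N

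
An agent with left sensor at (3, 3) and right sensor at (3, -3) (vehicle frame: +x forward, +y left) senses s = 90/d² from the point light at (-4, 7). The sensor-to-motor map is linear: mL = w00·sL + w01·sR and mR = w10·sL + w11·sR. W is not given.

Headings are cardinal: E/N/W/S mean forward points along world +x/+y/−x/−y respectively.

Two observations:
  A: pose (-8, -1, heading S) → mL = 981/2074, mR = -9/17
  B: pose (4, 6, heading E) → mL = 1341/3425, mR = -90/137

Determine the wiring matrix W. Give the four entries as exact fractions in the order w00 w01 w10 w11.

obs A: pose=(-8,-1,S) → sL=45/61, sR=9/17, mL=981/2074, mR=-9/17
obs B: pose=(4,6,E) → sL=18/25, sR=90/137, mL=1341/3425, mR=-90/137
sensor matrix S = [[45/61, 9/17], [18/25, 90/137]]; det S = 367416/3551725
solve [mL_A; mL_B] = S·[w00; w01] and [mR_A; mR_B] = S·[w10; w11]:
  w00 = 1, w01 = -1/2, w10 = 0, w11 = -1

1 -1/2 0 -1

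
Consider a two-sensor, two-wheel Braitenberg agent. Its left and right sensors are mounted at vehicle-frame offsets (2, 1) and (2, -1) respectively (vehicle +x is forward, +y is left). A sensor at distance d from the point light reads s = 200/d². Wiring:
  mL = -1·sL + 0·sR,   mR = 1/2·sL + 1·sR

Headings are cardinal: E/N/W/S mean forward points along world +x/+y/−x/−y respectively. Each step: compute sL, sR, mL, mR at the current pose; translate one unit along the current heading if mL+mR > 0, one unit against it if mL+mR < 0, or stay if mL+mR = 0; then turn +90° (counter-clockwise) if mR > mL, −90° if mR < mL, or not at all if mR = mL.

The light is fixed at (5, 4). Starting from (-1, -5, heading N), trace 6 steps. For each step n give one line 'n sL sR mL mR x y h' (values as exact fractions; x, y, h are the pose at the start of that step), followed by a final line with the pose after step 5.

0 100/49 100/37 -100/49 6750/1813 -1 -5 N
1 40/29 200/113 -40/29 8060/3277 -1 -4 W
2 25/17 50/41 -25/17 2725/1394 -2 -4 S
3 200/89 8/5 -200/89 1212/445 -2 -5 E
4 100/49 100/37 -100/49 6750/1813 -1 -5 N
5 40/29 200/113 -40/29 8060/3277 -1 -4 W
final -2 -4 S

n=0: pose=(-1,-5,N); sL=100/49, sR=100/37; mL=-100/49, mR=6750/1813; mL+mR=3050/1813 → advance +1; mR−mL=10450/1813 → turn +1·90°
n=1: pose=(-1,-4,W); sL=40/29, sR=200/113; mL=-40/29, mR=8060/3277; mL+mR=3540/3277 → advance +1; mR−mL=12580/3277 → turn +1·90°
n=2: pose=(-2,-4,S); sL=25/17, sR=50/41; mL=-25/17, mR=2725/1394; mL+mR=675/1394 → advance +1; mR−mL=4775/1394 → turn +1·90°
n=3: pose=(-2,-5,E); sL=200/89, sR=8/5; mL=-200/89, mR=1212/445; mL+mR=212/445 → advance +1; mR−mL=2212/445 → turn +1·90°
n=4: pose=(-1,-5,N); sL=100/49, sR=100/37; mL=-100/49, mR=6750/1813; mL+mR=3050/1813 → advance +1; mR−mL=10450/1813 → turn +1·90°
n=5: pose=(-1,-4,W); sL=40/29, sR=200/113; mL=-40/29, mR=8060/3277; mL+mR=3540/3277 → advance +1; mR−mL=12580/3277 → turn +1·90°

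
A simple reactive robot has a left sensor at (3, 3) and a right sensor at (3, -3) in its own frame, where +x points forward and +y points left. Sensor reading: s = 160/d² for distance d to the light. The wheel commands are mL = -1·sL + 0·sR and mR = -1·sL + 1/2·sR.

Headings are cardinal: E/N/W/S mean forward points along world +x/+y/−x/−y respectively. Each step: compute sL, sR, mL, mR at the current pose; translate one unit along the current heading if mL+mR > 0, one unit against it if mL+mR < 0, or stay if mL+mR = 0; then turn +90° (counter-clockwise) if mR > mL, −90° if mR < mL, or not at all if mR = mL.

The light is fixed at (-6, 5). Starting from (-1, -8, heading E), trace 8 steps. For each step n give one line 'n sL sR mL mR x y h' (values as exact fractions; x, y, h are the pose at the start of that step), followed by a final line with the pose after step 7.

n=0: pose=(-1,-8,E); sL=40/41, sR=1/2; mL=-40/41, mR=-119/164; mL+mR=-279/164 → advance -1; mR−mL=1/4 → turn +1·90°
n=1: pose=(-2,-8,N); sL=160/101, sR=160/149; mL=-160/101, mR=-15760/15049; mL+mR=-39600/15049 → advance -1; mR−mL=80/149 → turn +1·90°
n=2: pose=(-2,-9,W); sL=16/29, sR=80/61; mL=-16/29, mR=184/1769; mL+mR=-792/1769 → advance -1; mR−mL=40/61 → turn +1·90°
n=3: pose=(-1,-9,S); sL=160/353, sR=160/293; mL=-160/353, mR=-18640/103429; mL+mR=-65520/103429 → advance -1; mR−mL=80/293 → turn +1·90°
n=4: pose=(-1,-8,E); sL=40/41, sR=1/2; mL=-40/41, mR=-119/164; mL+mR=-279/164 → advance -1; mR−mL=1/4 → turn +1·90°
n=5: pose=(-2,-8,N); sL=160/101, sR=160/149; mL=-160/101, mR=-15760/15049; mL+mR=-39600/15049 → advance -1; mR−mL=80/149 → turn +1·90°
n=6: pose=(-2,-9,W); sL=16/29, sR=80/61; mL=-16/29, mR=184/1769; mL+mR=-792/1769 → advance -1; mR−mL=40/61 → turn +1·90°
n=7: pose=(-1,-9,S); sL=160/353, sR=160/293; mL=-160/353, mR=-18640/103429; mL+mR=-65520/103429 → advance -1; mR−mL=80/293 → turn +1·90°

0 40/41 1/2 -40/41 -119/164 -1 -8 E
1 160/101 160/149 -160/101 -15760/15049 -2 -8 N
2 16/29 80/61 -16/29 184/1769 -2 -9 W
3 160/353 160/293 -160/353 -18640/103429 -1 -9 S
4 40/41 1/2 -40/41 -119/164 -1 -8 E
5 160/101 160/149 -160/101 -15760/15049 -2 -8 N
6 16/29 80/61 -16/29 184/1769 -2 -9 W
7 160/353 160/293 -160/353 -18640/103429 -1 -9 S
final -1 -8 E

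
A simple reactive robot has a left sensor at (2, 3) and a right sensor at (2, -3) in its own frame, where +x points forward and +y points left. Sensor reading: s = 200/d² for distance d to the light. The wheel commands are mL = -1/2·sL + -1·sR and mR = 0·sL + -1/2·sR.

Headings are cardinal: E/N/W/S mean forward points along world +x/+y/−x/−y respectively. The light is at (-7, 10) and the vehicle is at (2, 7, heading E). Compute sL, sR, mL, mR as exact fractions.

left sensor world pos  = (4, 10); dL² = 121
right sensor world pos = (4, 4); dR² = 157
sL = 200/121 = 200/121
sR = 200/157 = 200/157
mL = -1/2·sL + -1·sR = -39900/18997
mR = 0·sL + -1/2·sR = -100/157

200/121 200/157 -39900/18997 -100/157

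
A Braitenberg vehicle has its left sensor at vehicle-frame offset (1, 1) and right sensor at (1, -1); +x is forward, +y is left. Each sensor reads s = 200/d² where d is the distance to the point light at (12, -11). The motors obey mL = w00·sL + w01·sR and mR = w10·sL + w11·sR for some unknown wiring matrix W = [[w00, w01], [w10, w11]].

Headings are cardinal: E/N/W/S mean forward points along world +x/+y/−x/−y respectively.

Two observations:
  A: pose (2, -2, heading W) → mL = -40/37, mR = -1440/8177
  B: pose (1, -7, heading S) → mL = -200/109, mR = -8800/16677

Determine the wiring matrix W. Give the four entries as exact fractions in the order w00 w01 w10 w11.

obs A: pose=(2,-2,W) → sL=40/37, sR=200/221, mL=-40/37, mR=-1440/8177
obs B: pose=(1,-7,S) → sL=200/109, sR=200/153, mL=-200/109, mR=-8800/16677
sensor matrix S = [[40/37, 200/221], [200/109, 200/153]]; det S = -1984000/8021637
solve [mL_A; mL_B] = S·[w00; w01] and [mR_A; mR_B] = S·[w10; w11]:
  w00 = -1, w01 = 0, w10 = -1, w11 = 1

-1 0 -1 1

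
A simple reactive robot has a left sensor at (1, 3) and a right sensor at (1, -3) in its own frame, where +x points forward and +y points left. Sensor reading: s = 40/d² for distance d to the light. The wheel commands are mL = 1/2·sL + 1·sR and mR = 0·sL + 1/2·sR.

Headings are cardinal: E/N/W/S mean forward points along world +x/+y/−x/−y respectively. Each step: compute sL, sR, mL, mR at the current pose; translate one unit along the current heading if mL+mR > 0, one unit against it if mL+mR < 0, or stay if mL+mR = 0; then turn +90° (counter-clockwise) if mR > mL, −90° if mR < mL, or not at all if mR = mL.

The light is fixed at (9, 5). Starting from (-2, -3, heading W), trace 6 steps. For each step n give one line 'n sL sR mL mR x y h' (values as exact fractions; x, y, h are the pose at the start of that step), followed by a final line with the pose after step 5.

0 8/53 40/169 2796/8957 20/169 -2 -3 W
1 20/137 4/13 678/1781 2/13 -3 -3 N
2 40/137 40/221 9900/30277 20/221 -3 -2 E
3 5/16 2/13 129/416 1/13 -2 -2 S
4 8/53 40/169 2796/8957 20/169 -2 -3 W
5 20/137 4/13 678/1781 2/13 -3 -3 N
final -3 -2 E

n=0: pose=(-2,-3,W); sL=8/53, sR=40/169; mL=2796/8957, mR=20/169; mL+mR=3856/8957 → advance +1; mR−mL=-1736/8957 → turn -1·90°
n=1: pose=(-3,-3,N); sL=20/137, sR=4/13; mL=678/1781, mR=2/13; mL+mR=952/1781 → advance +1; mR−mL=-404/1781 → turn -1·90°
n=2: pose=(-3,-2,E); sL=40/137, sR=40/221; mL=9900/30277, mR=20/221; mL+mR=12640/30277 → advance +1; mR−mL=-7160/30277 → turn -1·90°
n=3: pose=(-2,-2,S); sL=5/16, sR=2/13; mL=129/416, mR=1/13; mL+mR=161/416 → advance +1; mR−mL=-97/416 → turn -1·90°
n=4: pose=(-2,-3,W); sL=8/53, sR=40/169; mL=2796/8957, mR=20/169; mL+mR=3856/8957 → advance +1; mR−mL=-1736/8957 → turn -1·90°
n=5: pose=(-3,-3,N); sL=20/137, sR=4/13; mL=678/1781, mR=2/13; mL+mR=952/1781 → advance +1; mR−mL=-404/1781 → turn -1·90°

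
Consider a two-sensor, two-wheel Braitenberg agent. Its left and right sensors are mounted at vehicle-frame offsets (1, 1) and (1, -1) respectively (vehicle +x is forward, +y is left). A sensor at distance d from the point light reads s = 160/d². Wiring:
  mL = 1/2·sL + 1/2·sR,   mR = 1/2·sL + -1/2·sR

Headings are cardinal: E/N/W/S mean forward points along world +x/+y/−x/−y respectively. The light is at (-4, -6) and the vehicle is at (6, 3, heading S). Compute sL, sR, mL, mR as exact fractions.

left sensor world pos  = (7, 2); dL² = 185
right sensor world pos = (5, 2); dR² = 145
sL = 160/185 = 32/37
sR = 160/145 = 32/29
mL = 1/2·sL + 1/2·sR = 1056/1073
mR = 1/2·sL + -1/2·sR = -128/1073

32/37 32/29 1056/1073 -128/1073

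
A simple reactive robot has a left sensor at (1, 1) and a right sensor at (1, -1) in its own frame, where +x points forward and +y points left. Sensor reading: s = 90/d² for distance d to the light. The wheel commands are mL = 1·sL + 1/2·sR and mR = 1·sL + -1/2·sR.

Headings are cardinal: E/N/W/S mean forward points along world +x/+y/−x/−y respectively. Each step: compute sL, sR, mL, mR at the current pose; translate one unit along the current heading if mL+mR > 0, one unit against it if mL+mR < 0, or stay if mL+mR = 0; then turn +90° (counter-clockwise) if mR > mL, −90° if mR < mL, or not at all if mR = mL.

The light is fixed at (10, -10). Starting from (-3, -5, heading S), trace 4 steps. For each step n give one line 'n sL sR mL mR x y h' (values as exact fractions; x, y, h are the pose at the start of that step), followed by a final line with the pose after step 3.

0 9/16 45/106 657/848 297/848 -3 -5 S
1 18/41 90/221 5823/9061 2133/9061 -3 -6 W
2 9/25 45/97 2871/4850 621/4850 -4 -6 N
3 18/41 18/37 1035/1517 297/1517 -4 -5 E
final -3 -5 S

n=0: pose=(-3,-5,S); sL=9/16, sR=45/106; mL=657/848, mR=297/848; mL+mR=9/8 → advance +1; mR−mL=-45/106 → turn -1·90°
n=1: pose=(-3,-6,W); sL=18/41, sR=90/221; mL=5823/9061, mR=2133/9061; mL+mR=36/41 → advance +1; mR−mL=-90/221 → turn -1·90°
n=2: pose=(-4,-6,N); sL=9/25, sR=45/97; mL=2871/4850, mR=621/4850; mL+mR=18/25 → advance +1; mR−mL=-45/97 → turn -1·90°
n=3: pose=(-4,-5,E); sL=18/41, sR=18/37; mL=1035/1517, mR=297/1517; mL+mR=36/41 → advance +1; mR−mL=-18/37 → turn -1·90°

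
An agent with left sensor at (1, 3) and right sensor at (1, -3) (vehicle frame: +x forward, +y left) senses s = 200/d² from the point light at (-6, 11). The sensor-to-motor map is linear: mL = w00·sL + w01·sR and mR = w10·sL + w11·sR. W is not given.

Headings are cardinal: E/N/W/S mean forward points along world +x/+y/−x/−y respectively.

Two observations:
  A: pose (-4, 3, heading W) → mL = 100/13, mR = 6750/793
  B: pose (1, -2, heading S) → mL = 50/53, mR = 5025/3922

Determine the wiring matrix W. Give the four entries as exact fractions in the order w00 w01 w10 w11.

0 1 1/2 1

obs A: pose=(-4,3,W) → sL=100/61, sR=100/13, mL=100/13, mR=6750/793
obs B: pose=(1,-2,S) → sL=25/37, sR=50/53, mL=50/53, mR=5025/3922
sensor matrix S = [[100/61, 100/13], [25/37, 50/53]]; det S = -5677500/1555073
solve [mL_A; mL_B] = S·[w00; w01] and [mR_A; mR_B] = S·[w10; w11]:
  w00 = 0, w01 = 1, w10 = 1/2, w11 = 1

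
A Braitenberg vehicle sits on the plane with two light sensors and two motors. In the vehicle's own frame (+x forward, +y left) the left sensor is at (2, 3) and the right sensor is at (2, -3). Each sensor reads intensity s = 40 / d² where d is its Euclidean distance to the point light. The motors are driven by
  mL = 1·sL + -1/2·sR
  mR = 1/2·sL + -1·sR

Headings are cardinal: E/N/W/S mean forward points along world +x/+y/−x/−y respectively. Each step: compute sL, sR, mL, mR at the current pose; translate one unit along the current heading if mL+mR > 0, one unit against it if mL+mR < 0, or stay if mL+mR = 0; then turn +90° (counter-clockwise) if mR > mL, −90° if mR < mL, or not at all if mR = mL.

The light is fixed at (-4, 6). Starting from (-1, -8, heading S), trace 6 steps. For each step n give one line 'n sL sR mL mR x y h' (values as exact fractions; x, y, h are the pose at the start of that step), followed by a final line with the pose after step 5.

n=0: pose=(-1,-8,S); sL=10/73, sR=5/32; mL=275/4672, mR=-205/2336; mL+mR=-135/4672 → advance -1; mR−mL=-685/4672 → turn -1·90°
n=1: pose=(-1,-7,W); sL=40/257, sR=40/101; mL=-1100/25957, mR=-8260/25957; mL+mR=-9360/25957 → advance -1; mR−mL=-7160/25957 → turn -1·90°
n=2: pose=(0,-7,N); sL=20/61, sR=4/17; mL=218/1037, mR=-74/1037; mL+mR=144/1037 → advance +1; mR−mL=-292/1037 → turn -1·90°
n=3: pose=(0,-6,E); sL=40/117, sR=40/261; mL=100/377, mR=20/1131; mL+mR=320/1131 → advance +1; mR−mL=-280/1131 → turn -1·90°
n=4: pose=(1,-6,S); sL=2/13, sR=1/5; mL=7/130, mR=-8/65; mL+mR=-9/130 → advance -1; mR−mL=-23/130 → turn -1·90°
n=5: pose=(1,-5,W); sL=8/41, sR=40/73; mL=-236/2993, mR=-1348/2993; mL+mR=-1584/2993 → advance -1; mR−mL=-1112/2993 → turn -1·90°

0 10/73 5/32 275/4672 -205/2336 -1 -8 S
1 40/257 40/101 -1100/25957 -8260/25957 -1 -7 W
2 20/61 4/17 218/1037 -74/1037 0 -7 N
3 40/117 40/261 100/377 20/1131 0 -6 E
4 2/13 1/5 7/130 -8/65 1 -6 S
5 8/41 40/73 -236/2993 -1348/2993 1 -5 W
final 2 -5 N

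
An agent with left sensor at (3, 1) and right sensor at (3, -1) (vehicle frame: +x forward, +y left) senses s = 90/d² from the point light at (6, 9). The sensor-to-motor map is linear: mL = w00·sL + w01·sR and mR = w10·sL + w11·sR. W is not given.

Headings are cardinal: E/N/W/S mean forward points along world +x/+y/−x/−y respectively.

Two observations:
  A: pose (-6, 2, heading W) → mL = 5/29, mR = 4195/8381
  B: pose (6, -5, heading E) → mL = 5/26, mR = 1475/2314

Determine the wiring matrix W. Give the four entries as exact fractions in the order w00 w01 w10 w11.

obs A: pose=(-6,2,W) → sL=90/289, sR=10/29, mL=5/29, mR=4195/8381
obs B: pose=(6,-5,E) → sL=45/89, sR=5/13, mL=5/26, mR=1475/2314
sensor matrix S = [[90/289, 10/29], [45/89, 5/13]]; det S = -529200/9696817
solve [mL_A; mL_B] = S·[w00; w01] and [mR_A; mR_B] = S·[w10; w11]:
  w00 = 0, w01 = 1/2, w10 = 1/2, w11 = 1

0 1/2 1/2 1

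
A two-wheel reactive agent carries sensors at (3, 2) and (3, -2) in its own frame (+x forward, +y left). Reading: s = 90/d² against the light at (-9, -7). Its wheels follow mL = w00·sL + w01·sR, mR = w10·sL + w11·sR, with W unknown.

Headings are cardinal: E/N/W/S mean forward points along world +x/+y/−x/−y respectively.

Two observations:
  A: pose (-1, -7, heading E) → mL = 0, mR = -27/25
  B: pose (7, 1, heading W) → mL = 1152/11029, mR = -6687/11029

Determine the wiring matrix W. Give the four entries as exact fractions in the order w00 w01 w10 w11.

1 -1 -1 -1/2

obs A: pose=(-1,-7,E) → sL=18/25, sR=18/25, mL=0, mR=-27/25
obs B: pose=(7,1,W) → sL=18/41, sR=90/269, mL=1152/11029, mR=-6687/11029
sensor matrix S = [[18/25, 18/25], [18/41, 90/269]]; det S = -20736/275725
solve [mL_A; mL_B] = S·[w00; w01] and [mR_A; mR_B] = S·[w10; w11]:
  w00 = 1, w01 = -1, w10 = -1, w11 = -1/2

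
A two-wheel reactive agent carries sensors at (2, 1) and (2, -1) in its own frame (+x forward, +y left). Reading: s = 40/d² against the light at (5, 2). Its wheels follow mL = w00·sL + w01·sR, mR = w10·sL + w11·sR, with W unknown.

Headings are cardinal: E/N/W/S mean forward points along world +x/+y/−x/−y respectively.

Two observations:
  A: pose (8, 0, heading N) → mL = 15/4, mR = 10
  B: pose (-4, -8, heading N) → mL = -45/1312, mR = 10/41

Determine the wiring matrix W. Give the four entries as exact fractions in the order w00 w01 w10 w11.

1/2 -1/2 1 0

obs A: pose=(8,0,N) → sL=10, sR=5/2, mL=15/4, mR=10
obs B: pose=(-4,-8,N) → sL=10/41, sR=5/16, mL=-45/1312, mR=10/41
sensor matrix S = [[10, 5/2], [10/41, 5/16]]; det S = 825/328
solve [mL_A; mL_B] = S·[w00; w01] and [mR_A; mR_B] = S·[w10; w11]:
  w00 = 1/2, w01 = -1/2, w10 = 1, w11 = 0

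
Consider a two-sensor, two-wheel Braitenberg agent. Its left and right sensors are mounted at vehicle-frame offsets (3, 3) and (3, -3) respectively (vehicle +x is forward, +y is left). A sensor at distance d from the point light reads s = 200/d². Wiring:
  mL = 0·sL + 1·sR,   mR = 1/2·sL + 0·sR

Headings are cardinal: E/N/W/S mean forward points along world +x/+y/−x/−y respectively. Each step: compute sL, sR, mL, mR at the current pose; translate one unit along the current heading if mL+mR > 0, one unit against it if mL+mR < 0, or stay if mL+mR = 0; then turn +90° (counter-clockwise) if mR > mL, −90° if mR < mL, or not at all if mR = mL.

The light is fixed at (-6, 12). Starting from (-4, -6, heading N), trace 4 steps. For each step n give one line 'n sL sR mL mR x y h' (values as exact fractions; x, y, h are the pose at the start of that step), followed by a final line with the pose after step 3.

0 100/113 4/5 4/5 50/113 -4 -6 N
1 200/221 8/17 8/17 100/221 -4 -5 E
2 50/109 1/2 1/2 25/109 -3 -5 S
3 200/441 8/9 8/9 100/441 -3 -6 W
final -4 -6 N

n=0: pose=(-4,-6,N); sL=100/113, sR=4/5; mL=4/5, mR=50/113; mL+mR=702/565 → advance +1; mR−mL=-202/565 → turn -1·90°
n=1: pose=(-4,-5,E); sL=200/221, sR=8/17; mL=8/17, mR=100/221; mL+mR=12/13 → advance +1; mR−mL=-4/221 → turn -1·90°
n=2: pose=(-3,-5,S); sL=50/109, sR=1/2; mL=1/2, mR=25/109; mL+mR=159/218 → advance +1; mR−mL=-59/218 → turn -1·90°
n=3: pose=(-3,-6,W); sL=200/441, sR=8/9; mL=8/9, mR=100/441; mL+mR=164/147 → advance +1; mR−mL=-292/441 → turn -1·90°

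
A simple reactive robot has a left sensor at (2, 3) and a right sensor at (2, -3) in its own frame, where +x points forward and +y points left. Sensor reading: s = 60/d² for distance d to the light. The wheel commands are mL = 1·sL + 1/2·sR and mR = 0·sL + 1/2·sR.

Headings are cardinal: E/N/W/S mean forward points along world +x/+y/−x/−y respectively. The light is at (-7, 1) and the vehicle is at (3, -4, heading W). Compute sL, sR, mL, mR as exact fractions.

15/32 15/17 495/544 15/34

left sensor world pos  = (1, -7); dL² = 128
right sensor world pos = (1, -1); dR² = 68
sL = 60/128 = 15/32
sR = 60/68 = 15/17
mL = 1·sL + 1/2·sR = 495/544
mR = 0·sL + 1/2·sR = 15/34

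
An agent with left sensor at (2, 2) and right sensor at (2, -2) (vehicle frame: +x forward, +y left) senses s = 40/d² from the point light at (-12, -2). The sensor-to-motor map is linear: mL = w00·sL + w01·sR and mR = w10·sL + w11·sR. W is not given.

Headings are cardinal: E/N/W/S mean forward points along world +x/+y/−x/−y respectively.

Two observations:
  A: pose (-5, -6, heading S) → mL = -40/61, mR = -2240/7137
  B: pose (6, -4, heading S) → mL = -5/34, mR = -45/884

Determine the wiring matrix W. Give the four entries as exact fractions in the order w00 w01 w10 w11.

0 -1 1 -1

obs A: pose=(-5,-6,S) → sL=40/117, sR=40/61, mL=-40/61, mR=-2240/7137
obs B: pose=(6,-4,S) → sL=5/52, sR=5/34, mL=-5/34, mR=-45/884
sensor matrix S = [[40/117, 40/61], [5/52, 5/34]]; det S = -1550/121329
solve [mL_A; mL_B] = S·[w00; w01] and [mR_A; mR_B] = S·[w10; w11]:
  w00 = 0, w01 = -1, w10 = 1, w11 = -1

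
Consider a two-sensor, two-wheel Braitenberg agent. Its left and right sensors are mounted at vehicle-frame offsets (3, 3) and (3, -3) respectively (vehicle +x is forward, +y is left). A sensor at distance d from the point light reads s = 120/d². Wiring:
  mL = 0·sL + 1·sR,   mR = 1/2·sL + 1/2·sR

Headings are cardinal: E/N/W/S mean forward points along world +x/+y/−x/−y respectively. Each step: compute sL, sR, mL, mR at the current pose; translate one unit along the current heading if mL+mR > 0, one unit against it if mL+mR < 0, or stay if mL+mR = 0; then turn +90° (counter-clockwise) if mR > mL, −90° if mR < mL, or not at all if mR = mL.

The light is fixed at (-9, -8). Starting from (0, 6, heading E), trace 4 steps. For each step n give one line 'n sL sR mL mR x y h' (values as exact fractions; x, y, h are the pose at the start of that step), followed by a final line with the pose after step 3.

n=0: pose=(0,6,E); sL=120/433, sR=24/53; mL=24/53, mR=8376/22949; mL+mR=18768/22949 → advance +1; mR−mL=-2016/22949 → turn -1·90°
n=1: pose=(1,6,S); sL=12/29, sR=12/17; mL=12/17, mR=276/493; mL+mR=624/493 → advance +1; mR−mL=-72/493 → turn -1·90°
n=2: pose=(1,5,W); sL=120/149, sR=24/61; mL=24/61, mR=5448/9089; mL+mR=9024/9089 → advance +1; mR−mL=1872/9089 → turn +1·90°
n=3: pose=(0,5,S); sL=30/61, sR=15/17; mL=15/17, mR=1425/2074; mL+mR=3255/2074 → advance +1; mR−mL=-405/2074 → turn -1·90°

0 120/433 24/53 24/53 8376/22949 0 6 E
1 12/29 12/17 12/17 276/493 1 6 S
2 120/149 24/61 24/61 5448/9089 1 5 W
3 30/61 15/17 15/17 1425/2074 0 5 S
final 0 4 W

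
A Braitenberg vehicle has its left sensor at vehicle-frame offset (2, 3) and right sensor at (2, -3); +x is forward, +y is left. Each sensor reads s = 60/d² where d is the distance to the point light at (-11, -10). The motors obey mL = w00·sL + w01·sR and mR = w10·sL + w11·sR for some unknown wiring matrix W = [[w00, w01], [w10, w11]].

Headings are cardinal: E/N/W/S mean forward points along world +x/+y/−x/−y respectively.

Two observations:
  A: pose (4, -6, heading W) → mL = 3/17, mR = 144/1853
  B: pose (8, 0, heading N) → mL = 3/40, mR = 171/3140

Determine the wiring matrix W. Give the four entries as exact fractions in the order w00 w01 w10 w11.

obs A: pose=(4,-6,W) → sL=6/17, sR=30/109, mL=3/17, mR=144/1853
obs B: pose=(8,0,N) → sL=3/20, sR=15/157, mL=3/40, mR=171/3140
sensor matrix S = [[6/17, 30/109], [3/20, 15/157]]; det S = -4401/581842
solve [mL_A; mL_B] = S·[w00; w01] and [mR_A; mR_B] = S·[w10; w11]:
  w00 = 1/2, w01 = 0, w10 = 1, w11 = -1

1/2 0 1 -1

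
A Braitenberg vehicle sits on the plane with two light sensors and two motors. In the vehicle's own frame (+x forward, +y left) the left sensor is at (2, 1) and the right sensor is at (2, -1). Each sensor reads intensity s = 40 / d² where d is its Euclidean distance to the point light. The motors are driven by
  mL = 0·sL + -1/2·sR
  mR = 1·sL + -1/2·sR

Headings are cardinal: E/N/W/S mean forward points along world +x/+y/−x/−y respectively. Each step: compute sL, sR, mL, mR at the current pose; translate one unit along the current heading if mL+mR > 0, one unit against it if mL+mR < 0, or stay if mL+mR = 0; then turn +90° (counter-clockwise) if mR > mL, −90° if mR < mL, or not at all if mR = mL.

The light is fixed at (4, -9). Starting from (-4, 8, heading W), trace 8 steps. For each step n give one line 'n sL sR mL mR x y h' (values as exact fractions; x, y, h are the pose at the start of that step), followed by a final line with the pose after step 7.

0 10/89 5/53 -5/106 615/9434 -4 8 W
1 40/289 8/65 -4/65 1444/18785 -5 8 S
2 20/169 20/137 -10/137 1050/23153 -5 7 E
3 8/89 8/81 -4/81 292/7209 -6 7 N
4 2/17 1/10 -1/20 23/340 -6 6 W
5 40/269 40/313 -20/313 7140/84197 -7 6 S
6 20/153 4/25 -2/25 194/3825 -7 5 E
7 8/85 40/377 -20/377 1316/32045 -8 5 N
final -8 4 W

n=0: pose=(-4,8,W); sL=10/89, sR=5/53; mL=-5/106, mR=615/9434; mL+mR=85/4717 → advance +1; mR−mL=10/89 → turn +1·90°
n=1: pose=(-5,8,S); sL=40/289, sR=8/65; mL=-4/65, mR=1444/18785; mL+mR=288/18785 → advance +1; mR−mL=40/289 → turn +1·90°
n=2: pose=(-5,7,E); sL=20/169, sR=20/137; mL=-10/137, mR=1050/23153; mL+mR=-640/23153 → advance -1; mR−mL=20/169 → turn +1·90°
n=3: pose=(-6,7,N); sL=8/89, sR=8/81; mL=-4/81, mR=292/7209; mL+mR=-64/7209 → advance -1; mR−mL=8/89 → turn +1·90°
n=4: pose=(-6,6,W); sL=2/17, sR=1/10; mL=-1/20, mR=23/340; mL+mR=3/170 → advance +1; mR−mL=2/17 → turn +1·90°
n=5: pose=(-7,6,S); sL=40/269, sR=40/313; mL=-20/313, mR=7140/84197; mL+mR=1760/84197 → advance +1; mR−mL=40/269 → turn +1·90°
n=6: pose=(-7,5,E); sL=20/153, sR=4/25; mL=-2/25, mR=194/3825; mL+mR=-112/3825 → advance -1; mR−mL=20/153 → turn +1·90°
n=7: pose=(-8,5,N); sL=8/85, sR=40/377; mL=-20/377, mR=1316/32045; mL+mR=-384/32045 → advance -1; mR−mL=8/85 → turn +1·90°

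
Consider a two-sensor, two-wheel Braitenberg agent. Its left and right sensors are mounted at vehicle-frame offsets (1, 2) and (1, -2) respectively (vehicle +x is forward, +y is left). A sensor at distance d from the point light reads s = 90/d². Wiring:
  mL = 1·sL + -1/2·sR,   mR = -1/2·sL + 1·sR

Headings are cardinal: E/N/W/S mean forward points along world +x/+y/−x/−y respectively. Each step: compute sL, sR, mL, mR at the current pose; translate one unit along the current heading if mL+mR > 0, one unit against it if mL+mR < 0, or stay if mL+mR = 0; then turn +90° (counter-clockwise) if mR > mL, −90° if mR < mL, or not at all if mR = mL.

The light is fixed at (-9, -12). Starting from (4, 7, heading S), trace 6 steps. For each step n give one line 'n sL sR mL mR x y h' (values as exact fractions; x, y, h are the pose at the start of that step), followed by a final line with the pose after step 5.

n=0: pose=(4,7,S); sL=10/61, sR=18/89; mL=341/5429, mR=653/5429; mL+mR=994/5429 → advance +1; mR−mL=312/5429 → turn +1·90°
n=1: pose=(4,6,E); sL=45/298, sR=45/226; mL=3465/67348, mR=8325/67348; mL+mR=5895/33674 → advance +1; mR−mL=1215/16837 → turn +1·90°
n=2: pose=(5,6,N); sL=18/101, sR=90/617; mL=6561/62317, mR=3537/62317; mL+mR=10098/62317 → advance +1; mR−mL=-3024/62317 → turn -1·90°
n=3: pose=(5,7,E); sL=5/37, sR=45/257; mL=905/19018, mR=2045/19018; mL+mR=1475/9509 → advance +1; mR−mL=570/9509 → turn +1·90°
n=4: pose=(6,7,N); sL=90/569, sR=90/689; mL=36405/392041, mR=20205/392041; mL+mR=56610/392041 → advance +1; mR−mL=-16200/392041 → turn -1·90°
n=5: pose=(6,8,E); sL=9/74, sR=9/58; mL=189/4292, mR=405/4292; mL+mR=297/2146 → advance +1; mR−mL=54/1073 → turn +1·90°

0 10/61 18/89 341/5429 653/5429 4 7 S
1 45/298 45/226 3465/67348 8325/67348 4 6 E
2 18/101 90/617 6561/62317 3537/62317 5 6 N
3 5/37 45/257 905/19018 2045/19018 5 7 E
4 90/569 90/689 36405/392041 20205/392041 6 7 N
5 9/74 9/58 189/4292 405/4292 6 8 E
final 7 8 N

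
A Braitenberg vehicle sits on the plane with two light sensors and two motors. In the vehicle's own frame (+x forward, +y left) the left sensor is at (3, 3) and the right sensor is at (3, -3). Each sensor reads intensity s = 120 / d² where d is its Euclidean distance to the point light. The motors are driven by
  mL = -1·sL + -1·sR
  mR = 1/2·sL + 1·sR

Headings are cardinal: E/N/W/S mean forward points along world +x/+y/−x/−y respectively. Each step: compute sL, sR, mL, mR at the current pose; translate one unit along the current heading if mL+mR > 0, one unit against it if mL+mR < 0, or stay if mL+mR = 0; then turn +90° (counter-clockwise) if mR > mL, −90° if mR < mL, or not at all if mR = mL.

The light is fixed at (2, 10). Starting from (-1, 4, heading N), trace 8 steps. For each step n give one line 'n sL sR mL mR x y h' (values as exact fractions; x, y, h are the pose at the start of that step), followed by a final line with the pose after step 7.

0 8/3 40/3 -16 44/3 -1 4 N
1 15/17 30/13 -705/221 1215/442 -1 3 W
2 120/101 24/25 -5424/2525 3924/2525 0 3 S
3 12 60/41 -552/41 306/41 0 4 E
4 8/3 40/3 -16 44/3 -1 4 N
5 15/17 30/13 -705/221 1215/442 -1 3 W
6 120/101 24/25 -5424/2525 3924/2525 0 3 S
7 12 60/41 -552/41 306/41 0 4 E
final -1 4 N

n=0: pose=(-1,4,N); sL=8/3, sR=40/3; mL=-16, mR=44/3; mL+mR=-4/3 → advance -1; mR−mL=92/3 → turn +1·90°
n=1: pose=(-1,3,W); sL=15/17, sR=30/13; mL=-705/221, mR=1215/442; mL+mR=-15/34 → advance -1; mR−mL=2625/442 → turn +1·90°
n=2: pose=(0,3,S); sL=120/101, sR=24/25; mL=-5424/2525, mR=3924/2525; mL+mR=-60/101 → advance -1; mR−mL=9348/2525 → turn +1·90°
n=3: pose=(0,4,E); sL=12, sR=60/41; mL=-552/41, mR=306/41; mL+mR=-6 → advance -1; mR−mL=858/41 → turn +1·90°
n=4: pose=(-1,4,N); sL=8/3, sR=40/3; mL=-16, mR=44/3; mL+mR=-4/3 → advance -1; mR−mL=92/3 → turn +1·90°
n=5: pose=(-1,3,W); sL=15/17, sR=30/13; mL=-705/221, mR=1215/442; mL+mR=-15/34 → advance -1; mR−mL=2625/442 → turn +1·90°
n=6: pose=(0,3,S); sL=120/101, sR=24/25; mL=-5424/2525, mR=3924/2525; mL+mR=-60/101 → advance -1; mR−mL=9348/2525 → turn +1·90°
n=7: pose=(0,4,E); sL=12, sR=60/41; mL=-552/41, mR=306/41; mL+mR=-6 → advance -1; mR−mL=858/41 → turn +1·90°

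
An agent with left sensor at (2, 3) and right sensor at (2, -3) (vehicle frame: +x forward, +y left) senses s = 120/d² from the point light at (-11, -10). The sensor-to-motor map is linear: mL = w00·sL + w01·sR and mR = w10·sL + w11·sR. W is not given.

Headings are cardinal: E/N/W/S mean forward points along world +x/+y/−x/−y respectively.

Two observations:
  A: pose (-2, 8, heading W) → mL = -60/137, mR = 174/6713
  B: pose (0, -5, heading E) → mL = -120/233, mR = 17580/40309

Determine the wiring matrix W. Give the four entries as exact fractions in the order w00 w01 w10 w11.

-1 0 -1/2 1

obs A: pose=(-2,8,W) → sL=60/137, sR=12/49, mL=-60/137, mR=174/6713
obs B: pose=(0,-5,E) → sL=120/233, sR=120/173, mL=-120/233, mR=17580/40309
sensor matrix S = [[60/137, 12/49], [120/233, 120/173]]; det S = 48072960/270594317
solve [mL_A; mL_B] = S·[w00; w01] and [mR_A; mR_B] = S·[w10; w11]:
  w00 = -1, w01 = 0, w10 = -1/2, w11 = 1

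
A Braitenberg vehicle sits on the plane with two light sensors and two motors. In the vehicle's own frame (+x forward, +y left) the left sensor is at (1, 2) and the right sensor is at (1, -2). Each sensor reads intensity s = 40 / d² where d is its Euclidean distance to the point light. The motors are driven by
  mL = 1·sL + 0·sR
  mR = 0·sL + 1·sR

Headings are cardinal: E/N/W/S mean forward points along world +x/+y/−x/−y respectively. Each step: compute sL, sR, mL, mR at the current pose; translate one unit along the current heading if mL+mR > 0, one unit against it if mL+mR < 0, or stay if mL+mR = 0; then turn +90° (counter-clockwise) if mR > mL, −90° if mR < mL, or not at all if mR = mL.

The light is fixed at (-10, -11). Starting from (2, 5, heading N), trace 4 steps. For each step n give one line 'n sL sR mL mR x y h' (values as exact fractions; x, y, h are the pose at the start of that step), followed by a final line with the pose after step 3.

n=0: pose=(2,5,N); sL=40/389, sR=8/97; mL=40/389, mR=8/97; mL+mR=6992/37733 → advance +1; mR−mL=-768/37733 → turn -1·90°
n=1: pose=(2,6,E); sL=4/53, sR=20/197; mL=4/53, mR=20/197; mL+mR=1848/10441 → advance +1; mR−mL=272/10441 → turn +1·90°
n=2: pose=(3,6,N); sL=8/89, sR=40/549; mL=8/89, mR=40/549; mL+mR=7952/48861 → advance +1; mR−mL=-832/48861 → turn -1·90°
n=3: pose=(3,7,E); sL=10/149, sR=10/113; mL=10/149, mR=10/113; mL+mR=2620/16837 → advance +1; mR−mL=360/16837 → turn +1·90°

0 40/389 8/97 40/389 8/97 2 5 N
1 4/53 20/197 4/53 20/197 2 6 E
2 8/89 40/549 8/89 40/549 3 6 N
3 10/149 10/113 10/149 10/113 3 7 E
final 4 7 N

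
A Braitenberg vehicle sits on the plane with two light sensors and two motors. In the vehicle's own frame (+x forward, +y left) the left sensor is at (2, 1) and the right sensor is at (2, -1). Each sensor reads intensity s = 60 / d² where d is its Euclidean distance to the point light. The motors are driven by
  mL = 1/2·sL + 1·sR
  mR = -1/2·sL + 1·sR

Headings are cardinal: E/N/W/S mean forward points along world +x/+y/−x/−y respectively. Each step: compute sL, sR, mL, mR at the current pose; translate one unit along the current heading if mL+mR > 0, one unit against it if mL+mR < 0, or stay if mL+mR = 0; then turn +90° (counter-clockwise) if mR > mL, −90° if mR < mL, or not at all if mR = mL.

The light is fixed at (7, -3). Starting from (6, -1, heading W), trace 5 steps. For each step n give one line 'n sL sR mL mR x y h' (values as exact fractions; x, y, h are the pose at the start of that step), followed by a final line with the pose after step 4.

n=0: pose=(6,-1,W); sL=6, sR=10/3; mL=19/3, mR=1/3; mL+mR=20/3 → advance +1; mR−mL=-6 → turn -1·90°
n=1: pose=(5,-1,N); sL=12/5, sR=60/17; mL=402/85, mR=198/85; mL+mR=120/17 → advance +1; mR−mL=-12/5 → turn -1·90°
n=2: pose=(5,0,E); sL=15/4, sR=15; mL=135/8, mR=105/8; mL+mR=30 → advance +1; mR−mL=-15/4 → turn -1·90°
n=3: pose=(6,0,S); sL=60, sR=12; mL=42, mR=-18; mL+mR=24 → advance +1; mR−mL=-60 → turn -1·90°
n=4: pose=(6,-1,W); sL=6, sR=10/3; mL=19/3, mR=1/3; mL+mR=20/3 → advance +1; mR−mL=-6 → turn -1·90°

0 6 10/3 19/3 1/3 6 -1 W
1 12/5 60/17 402/85 198/85 5 -1 N
2 15/4 15 135/8 105/8 5 0 E
3 60 12 42 -18 6 0 S
4 6 10/3 19/3 1/3 6 -1 W
final 5 -1 N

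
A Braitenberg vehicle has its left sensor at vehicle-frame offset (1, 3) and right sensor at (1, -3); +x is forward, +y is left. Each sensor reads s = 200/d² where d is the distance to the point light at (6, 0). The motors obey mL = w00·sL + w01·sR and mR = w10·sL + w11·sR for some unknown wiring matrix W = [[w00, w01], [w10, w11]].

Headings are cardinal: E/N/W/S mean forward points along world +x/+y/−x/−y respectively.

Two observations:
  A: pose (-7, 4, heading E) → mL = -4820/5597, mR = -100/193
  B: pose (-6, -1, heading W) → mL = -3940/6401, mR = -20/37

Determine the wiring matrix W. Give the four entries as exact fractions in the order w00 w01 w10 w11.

obs A: pose=(-7,4,E) → sL=200/193, sR=40/29, mL=-4820/5597, mR=-100/193
obs B: pose=(-6,-1,W) → sL=40/37, sR=200/173, mL=-3940/6401, mR=-20/37
sensor matrix S = [[200/193, 40/29], [40/37, 200/173]]; det S = -10502400/35826397
solve [mL_A; mL_B] = S·[w00; w01] and [mR_A; mR_B] = S·[w10; w11]:
  w00 = 1/2, w01 = -1, w10 = -1/2, w11 = 0

1/2 -1 -1/2 0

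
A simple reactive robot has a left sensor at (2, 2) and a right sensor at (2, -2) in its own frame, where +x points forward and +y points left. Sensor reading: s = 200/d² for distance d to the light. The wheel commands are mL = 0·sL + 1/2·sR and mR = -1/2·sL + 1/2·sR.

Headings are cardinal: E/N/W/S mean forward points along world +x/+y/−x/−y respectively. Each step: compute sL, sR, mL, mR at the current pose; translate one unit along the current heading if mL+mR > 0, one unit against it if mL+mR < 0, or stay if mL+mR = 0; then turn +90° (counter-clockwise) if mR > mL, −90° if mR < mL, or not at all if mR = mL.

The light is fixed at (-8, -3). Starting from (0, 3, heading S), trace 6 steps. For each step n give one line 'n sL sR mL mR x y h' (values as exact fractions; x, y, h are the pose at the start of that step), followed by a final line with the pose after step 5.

n=0: pose=(0,3,S); sL=50/29, sR=50/13; mL=25/13, mR=400/377; mL+mR=1125/377 → advance +1; mR−mL=-25/29 → turn -1·90°
n=1: pose=(0,2,W); sL=40/9, sR=40/17; mL=20/17, mR=-160/153; mL+mR=20/153 → advance +1; mR−mL=-20/9 → turn -1·90°
n=2: pose=(-1,2,N); sL=100/37, sR=20/13; mL=10/13, mR=-280/481; mL+mR=90/481 → advance +1; mR−mL=-50/37 → turn -1·90°
n=3: pose=(-1,3,E); sL=40/29, sR=200/97; mL=100/97, mR=960/2813; mL+mR=3860/2813 → advance +1; mR−mL=-20/29 → turn -1·90°
n=4: pose=(0,3,S); sL=50/29, sR=50/13; mL=25/13, mR=400/377; mL+mR=1125/377 → advance +1; mR−mL=-25/29 → turn -1·90°
n=5: pose=(0,2,W); sL=40/9, sR=40/17; mL=20/17, mR=-160/153; mL+mR=20/153 → advance +1; mR−mL=-20/9 → turn -1·90°

0 50/29 50/13 25/13 400/377 0 3 S
1 40/9 40/17 20/17 -160/153 0 2 W
2 100/37 20/13 10/13 -280/481 -1 2 N
3 40/29 200/97 100/97 960/2813 -1 3 E
4 50/29 50/13 25/13 400/377 0 3 S
5 40/9 40/17 20/17 -160/153 0 2 W
final -1 2 N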